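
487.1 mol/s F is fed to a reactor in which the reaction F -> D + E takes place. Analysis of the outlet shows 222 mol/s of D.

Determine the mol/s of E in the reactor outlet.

For D: n = n₀ + 1ξ → 222 = 0 + 1ξ, giving ξ = 222 mol/s.
Outlet amounts (n = n₀ + ν ξ):
  F: 487.1 − 1(222) = 265.1
  D: 0 + 1(222) = 222
  E: 0 + 1(222) = 222

222 mol/s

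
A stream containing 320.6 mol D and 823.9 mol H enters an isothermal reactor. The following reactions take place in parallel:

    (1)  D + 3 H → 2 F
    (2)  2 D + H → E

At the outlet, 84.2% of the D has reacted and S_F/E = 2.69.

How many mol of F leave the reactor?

Conversion of D: D consumed = 0.842 × 320.6 = 269.9 mol = 1ξ₁ + 2ξ₂.
Selectivity: 2ξ₁ / (1ξ₂) = 2.69 → ξ₁ = 1.345 ξ₂.
Substitute: (1·1.345 + 2) ξ₂ = 269.9 → ξ₂ = 80.7 mol, ξ₁ = 108.5 mol.
Outlet amounts (n = n₀ + Σ ν·ξ):
  D: 320.6 − 1(108.5) − 2(80.7) = 50.65
  H: 823.9 − 3(108.5) − 1(80.7) = 417.6
  F: 0 + 2(108.5) = 217.1
  E: 0 + 1(80.7) = 80.7

217 mol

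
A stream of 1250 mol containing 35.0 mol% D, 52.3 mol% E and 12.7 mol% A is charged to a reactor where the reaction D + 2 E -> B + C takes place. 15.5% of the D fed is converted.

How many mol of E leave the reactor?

D reacted = 0.155 × 437.5 = 67.81 mol; ν_D = −1, so ξ = 67.81/1 = 67.81 mol.
Outlet amounts (n = n₀ + ν ξ):
  D: 437.5 − 1(67.81) = 369.7
  E: 653.8 − 2(67.81) = 518.1
  B: 0 + 1(67.81) = 67.81
  C: 0 + 1(67.81) = 67.81
  A: 158.8 (inert)

518 mol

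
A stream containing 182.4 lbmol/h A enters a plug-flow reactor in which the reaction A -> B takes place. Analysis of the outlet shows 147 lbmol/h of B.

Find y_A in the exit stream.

0.194

For B: n = n₀ + 1ξ → 147 = 0 + 1ξ, giving ξ = 147 lbmol/h.
Outlet amounts (n = n₀ + ν ξ):
  A: 182.4 − 1(147) = 35.4
  B: 0 + 1(147) = 147
Total out = 182.4 lbmol/h; y_A = 35.4 / 182.4 = 0.1941.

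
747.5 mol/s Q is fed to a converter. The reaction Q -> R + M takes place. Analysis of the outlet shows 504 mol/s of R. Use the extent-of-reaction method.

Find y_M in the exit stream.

0.403

For R: n = n₀ + 1ξ → 504 = 0 + 1ξ, giving ξ = 504 mol/s.
Outlet amounts (n = n₀ + ν ξ):
  Q: 747.5 − 1(504) = 243.5
  R: 0 + 1(504) = 504
  M: 0 + 1(504) = 504
Total out = 1252 mol/s; y_M = 504 / 1252 = 0.4027.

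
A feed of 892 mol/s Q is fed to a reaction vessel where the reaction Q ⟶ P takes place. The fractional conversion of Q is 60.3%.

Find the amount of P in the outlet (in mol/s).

Q reacted = 0.603 × 892 = 537.9 mol/s; ν_Q = −1, so ξ = 537.9/1 = 537.9 mol/s.
Outlet amounts (n = n₀ + ν ξ):
  Q: 892 − 1(537.9) = 354.1
  P: 0 + 1(537.9) = 537.9

538 mol/s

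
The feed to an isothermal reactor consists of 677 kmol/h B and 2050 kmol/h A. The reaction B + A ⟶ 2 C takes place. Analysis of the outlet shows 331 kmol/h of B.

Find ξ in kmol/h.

For B: n = n₀ − 1ξ → 331 = 677 − 1ξ, giving ξ = 346 kmol/h.
Outlet amounts (n = n₀ + ν ξ):
  B: 677 − 1(346) = 331
  A: 2050 − 1(346) = 1704
  C: 0 + 2(346) = 692

ξ = 346 kmol/h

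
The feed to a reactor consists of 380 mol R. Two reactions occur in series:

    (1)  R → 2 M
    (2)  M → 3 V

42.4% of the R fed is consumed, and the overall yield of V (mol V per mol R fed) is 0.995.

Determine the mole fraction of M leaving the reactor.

0.247

Conversion of R: R consumed = 1ξ₁ = 0.424 × 380 → ξ₁ = 161.1 mol.
Yield of V: 3ξ₂ / 380 = 0.995 → ξ₂ = 126 mol.
Outlet amounts (n = n₀ + Σ ν·ξ):
  R: 380 − 1(161.1) = 218.9
  M: 0 + 2(161.1) − 1(126) = 196.2
  V: 0 + 3(126) = 378.1
Total out = 793.2 mol; y_M = 196.2 / 793.2 = 0.2474.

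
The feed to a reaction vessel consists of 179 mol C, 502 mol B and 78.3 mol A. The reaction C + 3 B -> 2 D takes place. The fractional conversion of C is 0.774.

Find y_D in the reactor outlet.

0.575

C reacted = 0.774 × 179 = 138.5 mol; ν_C = −1, so ξ = 138.5/1 = 138.5 mol.
Outlet amounts (n = n₀ + ν ξ):
  C: 179 − 1(138.5) = 40.45
  B: 502 − 3(138.5) = 86.36
  D: 0 + 2(138.5) = 277.1
  A: 78.3 (inert)
Total out = 482.2 mol; y_D = 277.1 / 482.2 = 0.5746.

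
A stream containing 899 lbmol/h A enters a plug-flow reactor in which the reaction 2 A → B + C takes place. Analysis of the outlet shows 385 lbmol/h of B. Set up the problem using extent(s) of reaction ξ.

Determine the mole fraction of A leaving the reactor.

For B: n = n₀ + 1ξ → 385 = 0 + 1ξ, giving ξ = 385 lbmol/h.
Outlet amounts (n = n₀ + ν ξ):
  A: 899 − 2(385) = 129
  B: 0 + 1(385) = 385
  C: 0 + 1(385) = 385
Total out = 899 lbmol/h; y_A = 129 / 899 = 0.1435.

0.143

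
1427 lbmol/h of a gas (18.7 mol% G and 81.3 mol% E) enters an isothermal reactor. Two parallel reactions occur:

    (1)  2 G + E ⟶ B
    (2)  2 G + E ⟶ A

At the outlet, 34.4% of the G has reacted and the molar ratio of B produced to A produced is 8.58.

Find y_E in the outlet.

0.835

Conversion of G: G consumed = 0.344 × 266.8 = 91.8 lbmol/h = 2ξ₁ + 2ξ₂.
Selectivity: 1ξ₁ / (1ξ₂) = 8.58 → ξ₁ = 8.58 ξ₂.
Substitute: (2·8.58 + 2) ξ₂ = 91.8 → ξ₂ = 4.791 lbmol/h, ξ₁ = 41.11 lbmol/h.
Outlet amounts (n = n₀ + Σ ν·ξ):
  G: 266.8 − 2(41.11) − 2(4.791) = 175.1
  E: 1160 − 1(41.11) − 1(4.791) = 1114
  B: 0 + 1(41.11) = 41.11
  A: 0 + 1(4.791) = 4.791
Total out = 1335 lbmol/h; y_E = 1114 / 1335 = 0.8345.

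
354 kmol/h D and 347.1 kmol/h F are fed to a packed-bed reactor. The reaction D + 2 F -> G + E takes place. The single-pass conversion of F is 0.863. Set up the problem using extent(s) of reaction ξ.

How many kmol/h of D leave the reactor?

F reacted = 0.863 × 347.1 = 299.5 kmol/h; ν_F = −2, so ξ = 299.5/2 = 149.8 kmol/h.
Outlet amounts (n = n₀ + ν ξ):
  D: 354 − 1(149.8) = 204.2
  F: 347.1 − 2(149.8) = 47.55
  G: 0 + 1(149.8) = 149.8
  E: 0 + 1(149.8) = 149.8

204 kmol/h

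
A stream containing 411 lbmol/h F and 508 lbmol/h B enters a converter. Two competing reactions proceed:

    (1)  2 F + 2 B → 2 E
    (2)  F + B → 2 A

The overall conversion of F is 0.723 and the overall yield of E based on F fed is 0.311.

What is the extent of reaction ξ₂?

Yield of E: 2ξ₁ / 411 = 0.311 → ξ₁ = 63.91 lbmol/h.
Conversion of F: 2ξ₁ + 1ξ₂ = 0.723 × 411 = 297.2 → ξ₂ = 169.3 lbmol/h.
Outlet amounts (n = n₀ + Σ ν·ξ):
  F: 411 − 2(63.91) − 1(169.3) = 113.8
  B: 508 − 2(63.91) − 1(169.3) = 210.8
  E: 0 + 2(63.91) = 127.8
  A: 0 + 2(169.3) = 338.7

ξ₂ = 169 lbmol/h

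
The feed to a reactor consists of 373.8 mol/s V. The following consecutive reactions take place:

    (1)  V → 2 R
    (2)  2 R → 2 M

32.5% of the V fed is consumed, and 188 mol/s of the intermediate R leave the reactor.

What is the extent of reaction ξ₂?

Conversion of V: V consumed = 1ξ₁ = 0.325 × 373.8 → ξ₁ = 121.5 mol/s.
R balance: n_R = 0 + 2ξ₁ − 2ξ₂ = 188 → ξ₂ = (2·121.5 − 188)/2 = 27.49 mol/s.
Outlet amounts (n = n₀ + Σ ν·ξ):
  V: 373.8 − 1(121.5) = 252.3
  R: 0 + 2(121.5) − 2(27.49) = 188
  M: 0 + 2(27.49) = 54.97

ξ₂ = 27.5 mol/s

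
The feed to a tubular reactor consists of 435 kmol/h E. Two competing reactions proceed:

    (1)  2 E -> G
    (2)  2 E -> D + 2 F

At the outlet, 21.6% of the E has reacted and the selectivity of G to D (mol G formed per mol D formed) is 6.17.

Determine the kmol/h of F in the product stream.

Conversion of E: E consumed = 0.216 × 435 = 93.96 kmol/h = 2ξ₁ + 2ξ₂.
Selectivity: 1ξ₁ / (1ξ₂) = 6.17 → ξ₁ = 6.17 ξ₂.
Substitute: (2·6.17 + 2) ξ₂ = 93.96 → ξ₂ = 6.552 kmol/h, ξ₁ = 40.43 kmol/h.
Outlet amounts (n = n₀ + Σ ν·ξ):
  E: 435 − 2(40.43) − 2(6.552) = 341
  G: 0 + 1(40.43) = 40.43
  D: 0 + 1(6.552) = 6.552
  F: 0 + 2(6.552) = 13.1

13.1 kmol/h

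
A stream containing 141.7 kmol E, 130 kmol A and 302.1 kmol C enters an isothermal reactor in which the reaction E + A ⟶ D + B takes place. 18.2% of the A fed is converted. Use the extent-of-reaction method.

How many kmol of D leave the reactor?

A reacted = 0.182 × 130 = 23.66 kmol; ν_A = −1, so ξ = 23.66/1 = 23.66 kmol.
Outlet amounts (n = n₀ + ν ξ):
  E: 141.7 − 1(23.66) = 118
  A: 130 − 1(23.66) = 106.3
  D: 0 + 1(23.66) = 23.66
  B: 0 + 1(23.66) = 23.66
  C: 302.1 (inert)

23.7 kmol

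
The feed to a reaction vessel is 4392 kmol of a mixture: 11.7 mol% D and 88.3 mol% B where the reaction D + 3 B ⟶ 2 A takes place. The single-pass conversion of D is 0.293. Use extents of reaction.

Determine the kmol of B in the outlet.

D reacted = 0.293 × 513.9 = 150.6 kmol; ν_D = −1, so ξ = 150.6/1 = 150.6 kmol.
Outlet amounts (n = n₀ + ν ξ):
  D: 513.9 − 1(150.6) = 363.3
  B: 3878 − 3(150.6) = 3426
  A: 0 + 2(150.6) = 301.1

3430 kmol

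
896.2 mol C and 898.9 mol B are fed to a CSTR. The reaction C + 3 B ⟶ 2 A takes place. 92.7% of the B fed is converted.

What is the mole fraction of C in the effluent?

B reacted = 0.927 × 898.9 = 833.3 mol; ν_B = −3, so ξ = 833.3/3 = 277.8 mol.
Outlet amounts (n = n₀ + ν ξ):
  C: 896.2 − 1(277.8) = 618.4
  B: 898.9 − 3(277.8) = 65.62
  A: 0 + 2(277.8) = 555.5
Total out = 1240 mol; y_C = 618.4 / 1240 = 0.4989.

0.499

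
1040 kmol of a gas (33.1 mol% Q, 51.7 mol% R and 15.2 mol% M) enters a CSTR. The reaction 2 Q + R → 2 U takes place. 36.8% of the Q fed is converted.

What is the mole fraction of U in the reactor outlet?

0.13

Q reacted = 0.368 × 344.2 = 126.7 kmol; ν_Q = −2, so ξ = 126.7/2 = 63.34 kmol.
Outlet amounts (n = n₀ + ν ξ):
  Q: 344.2 − 2(63.34) = 217.6
  R: 537.7 − 1(63.34) = 474.3
  U: 0 + 2(63.34) = 126.7
  M: 158.1 (inert)
Total out = 976.7 kmol; y_U = 126.7 / 976.7 = 0.1297.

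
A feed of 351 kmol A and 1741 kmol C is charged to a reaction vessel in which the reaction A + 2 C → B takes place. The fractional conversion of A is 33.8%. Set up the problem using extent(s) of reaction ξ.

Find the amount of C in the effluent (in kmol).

1500 kmol

A reacted = 0.338 × 351 = 118.6 kmol; ν_A = −1, so ξ = 118.6/1 = 118.6 kmol.
Outlet amounts (n = n₀ + ν ξ):
  A: 351 − 1(118.6) = 232.4
  C: 1741 − 2(118.6) = 1504
  B: 0 + 1(118.6) = 118.6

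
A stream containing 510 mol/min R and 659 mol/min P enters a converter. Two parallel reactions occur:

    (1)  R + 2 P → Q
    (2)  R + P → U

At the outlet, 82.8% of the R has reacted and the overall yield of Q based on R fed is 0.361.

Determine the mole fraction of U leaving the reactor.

0.423

Yield of Q: 1ξ₁ / 510 = 0.361 → ξ₁ = 184.1 mol/min.
Conversion of R: 1ξ₁ + 1ξ₂ = 0.828 × 510 = 422.3 → ξ₂ = 238.2 mol/min.
Outlet amounts (n = n₀ + Σ ν·ξ):
  R: 510 − 1(184.1) − 1(238.2) = 87.72
  P: 659 − 2(184.1) − 1(238.2) = 52.61
  Q: 0 + 1(184.1) = 184.1
  U: 0 + 1(238.2) = 238.2
Total out = 562.6 mol/min; y_U = 238.2 / 562.6 = 0.4233.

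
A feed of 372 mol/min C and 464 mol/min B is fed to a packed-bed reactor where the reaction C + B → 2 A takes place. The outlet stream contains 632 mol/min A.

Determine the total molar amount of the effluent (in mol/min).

For A: n = n₀ + 2ξ → 632 = 0 + 2ξ, giving ξ = 316 mol/min.
Outlet amounts (n = n₀ + ν ξ):
  C: 372 − 1(316) = 56
  B: 464 − 1(316) = 148
  A: 0 + 2(316) = 632
Total out = 56 + 148 + 632 = 836 mol/min.

836 mol/min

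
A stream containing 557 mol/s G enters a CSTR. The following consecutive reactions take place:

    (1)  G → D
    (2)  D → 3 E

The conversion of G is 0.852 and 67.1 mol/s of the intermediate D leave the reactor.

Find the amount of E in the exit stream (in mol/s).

Conversion of G: G consumed = 1ξ₁ = 0.852 × 557 → ξ₁ = 474.6 mol/s.
D balance: n_D = 0 + 1ξ₁ − 1ξ₂ = 67.1 → ξ₂ = (1·474.6 − 67.1)/1 = 407.5 mol/s.
Outlet amounts (n = n₀ + Σ ν·ξ):
  G: 557 − 1(474.6) = 82.44
  D: 0 + 1(474.6) − 1(407.5) = 67.1
  E: 0 + 3(407.5) = 1222

1220 mol/s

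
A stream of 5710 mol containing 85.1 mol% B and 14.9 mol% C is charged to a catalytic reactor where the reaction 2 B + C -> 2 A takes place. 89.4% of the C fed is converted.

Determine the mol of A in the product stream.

1520 mol

C reacted = 0.894 × 850.8 = 760.6 mol; ν_C = −1, so ξ = 760.6/1 = 760.6 mol.
Outlet amounts (n = n₀ + ν ξ):
  B: 4859 − 2(760.6) = 3338
  C: 850.8 − 1(760.6) = 90.18
  A: 0 + 2(760.6) = 1521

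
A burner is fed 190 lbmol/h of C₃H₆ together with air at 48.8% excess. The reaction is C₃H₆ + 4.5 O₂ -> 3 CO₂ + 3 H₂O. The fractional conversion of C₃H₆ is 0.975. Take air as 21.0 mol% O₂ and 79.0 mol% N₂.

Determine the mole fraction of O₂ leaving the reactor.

0.0692

Stoichiometric O₂ = 4.5 × 190 = 855 lbmol/h; O₂ fed = 855 × 1.488 = 1272 lbmol/h.
N₂ fed = 1272 × 79/21 = 4786 lbmol/h.
Fuel reacted = 0.975 × 190 → ξ = 185.2 lbmol/h.
Outlet (n = n₀ + ν ξ):
  C₃H₆: 190 − 1(185.2) = 4.75
  O₂: 1272 − 4.5(185.2) = 438.6
  N₂: 4786 (inert)
  CO₂: 0 + 3(185.2) = 555.8
  H₂O: 0 + 3(185.2) = 555.8
Total out = 6341 lbmol/h; y_O₂ = 438.6 / 6341 = 0.06917.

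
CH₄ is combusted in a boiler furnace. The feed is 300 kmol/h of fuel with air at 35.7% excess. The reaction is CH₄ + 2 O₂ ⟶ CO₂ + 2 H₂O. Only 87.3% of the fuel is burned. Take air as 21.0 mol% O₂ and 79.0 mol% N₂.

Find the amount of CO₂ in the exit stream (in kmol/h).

262 kmol/h

Stoichiometric O₂ = 2 × 300 = 600 kmol/h; O₂ fed = 600 × 1.357 = 814.2 kmol/h.
N₂ fed = 814.2 × 79/21 = 3063 kmol/h.
Fuel reacted = 0.873 × 300 → ξ = 261.9 kmol/h.
Outlet (n = n₀ + ν ξ):
  CH₄: 300 − 1(261.9) = 38.1
  O₂: 814.2 − 2(261.9) = 290.4
  N₂: 3063 (inert)
  CO₂: 0 + 1(261.9) = 261.9
  H₂O: 0 + 2(261.9) = 523.8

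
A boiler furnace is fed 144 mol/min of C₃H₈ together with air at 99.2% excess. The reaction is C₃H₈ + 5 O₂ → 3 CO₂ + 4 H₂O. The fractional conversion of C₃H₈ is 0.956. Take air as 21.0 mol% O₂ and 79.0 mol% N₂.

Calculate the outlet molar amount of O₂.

Stoichiometric O₂ = 5 × 144 = 720 mol/min; O₂ fed = 720 × 1.992 = 1434 mol/min.
N₂ fed = 1434 × 79/21 = 5395 mol/min.
Fuel reacted = 0.956 × 144 → ξ = 137.7 mol/min.
Outlet (n = n₀ + ν ξ):
  C₃H₈: 144 − 1(137.7) = 6.336
  O₂: 1434 − 5(137.7) = 745.9
  N₂: 5395 (inert)
  CO₂: 0 + 3(137.7) = 413
  H₂O: 0 + 4(137.7) = 550.7

746 mol/min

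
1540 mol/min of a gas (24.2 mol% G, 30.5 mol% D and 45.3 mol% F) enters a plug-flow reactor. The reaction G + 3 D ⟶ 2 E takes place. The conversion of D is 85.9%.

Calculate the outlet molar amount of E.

269 mol/min

D reacted = 0.859 × 469.7 = 403.5 mol/min; ν_D = −3, so ξ = 403.5/3 = 134.5 mol/min.
Outlet amounts (n = n₀ + ν ξ):
  G: 372.7 − 1(134.5) = 238.2
  D: 469.7 − 3(134.5) = 66.23
  E: 0 + 2(134.5) = 269
  F: 697.6 (inert)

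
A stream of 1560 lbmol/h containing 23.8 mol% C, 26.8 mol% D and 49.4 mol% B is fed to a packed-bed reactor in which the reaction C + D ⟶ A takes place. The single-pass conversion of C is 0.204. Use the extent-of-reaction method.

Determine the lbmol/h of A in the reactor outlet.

75.7 lbmol/h

C reacted = 0.204 × 371.3 = 75.74 lbmol/h; ν_C = −1, so ξ = 75.74/1 = 75.74 lbmol/h.
Outlet amounts (n = n₀ + ν ξ):
  C: 371.3 − 1(75.74) = 295.5
  D: 418.1 − 1(75.74) = 342.3
  A: 0 + 1(75.74) = 75.74
  B: 770.6 (inert)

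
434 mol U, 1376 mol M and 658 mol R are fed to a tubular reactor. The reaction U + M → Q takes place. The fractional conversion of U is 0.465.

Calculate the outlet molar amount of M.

U reacted = 0.465 × 434 = 201.8 mol; ν_U = −1, so ξ = 201.8/1 = 201.8 mol.
Outlet amounts (n = n₀ + ν ξ):
  U: 434 − 1(201.8) = 232.2
  M: 1376 − 1(201.8) = 1174
  Q: 0 + 1(201.8) = 201.8
  R: 658 (inert)

1170 mol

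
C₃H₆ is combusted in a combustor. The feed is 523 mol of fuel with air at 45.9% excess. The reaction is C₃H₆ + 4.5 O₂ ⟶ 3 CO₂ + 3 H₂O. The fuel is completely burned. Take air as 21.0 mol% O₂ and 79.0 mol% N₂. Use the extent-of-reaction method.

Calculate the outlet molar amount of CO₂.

1570 mol

Stoichiometric O₂ = 4.5 × 523 = 2354 mol; O₂ fed = 2354 × 1.459 = 3434 mol.
N₂ fed = 3434 × 79/21 = 12920 mol.
Fuel reacted = 1 × 523 → ξ = 523 mol.
Outlet (n = n₀ + ν ξ):
  C₃H₆: 523 − 1(523) = 0
  O₂: 3434 − 4.5(523) = 1080
  N₂: 12920 (inert)
  CO₂: 0 + 3(523) = 1569
  H₂O: 0 + 3(523) = 1569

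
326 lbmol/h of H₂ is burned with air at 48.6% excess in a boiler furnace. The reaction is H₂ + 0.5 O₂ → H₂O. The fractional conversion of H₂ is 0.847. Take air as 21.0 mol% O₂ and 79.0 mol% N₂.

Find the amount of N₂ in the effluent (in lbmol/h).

911 lbmol/h

Stoichiometric O₂ = 0.5 × 326 = 163 lbmol/h; O₂ fed = 163 × 1.486 = 242.2 lbmol/h.
N₂ fed = 242.2 × 79/21 = 911.2 lbmol/h.
Fuel reacted = 0.847 × 326 → ξ = 276.1 lbmol/h.
Outlet (n = n₀ + ν ξ):
  H₂: 326 − 1(276.1) = 49.88
  O₂: 242.2 − 0.5(276.1) = 104.2
  N₂: 911.2 (inert)
  H₂O: 0 + 1(276.1) = 276.1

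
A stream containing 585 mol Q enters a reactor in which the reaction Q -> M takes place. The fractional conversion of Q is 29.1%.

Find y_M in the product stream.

0.291

Q reacted = 0.291 × 585 = 170.2 mol; ν_Q = −1, so ξ = 170.2/1 = 170.2 mol.
Outlet amounts (n = n₀ + ν ξ):
  Q: 585 − 1(170.2) = 414.8
  M: 0 + 1(170.2) = 170.2
Total out = 585 mol; y_M = 170.2 / 585 = 0.291.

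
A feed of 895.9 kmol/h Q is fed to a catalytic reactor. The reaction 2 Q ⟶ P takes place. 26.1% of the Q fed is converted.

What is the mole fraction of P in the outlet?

0.15

Q reacted = 0.261 × 895.9 = 233.8 kmol/h; ν_Q = −2, so ξ = 233.8/2 = 116.9 kmol/h.
Outlet amounts (n = n₀ + ν ξ):
  Q: 895.9 − 2(116.9) = 662.1
  P: 0 + 1(116.9) = 116.9
Total out = 779 kmol/h; y_P = 116.9 / 779 = 0.1501.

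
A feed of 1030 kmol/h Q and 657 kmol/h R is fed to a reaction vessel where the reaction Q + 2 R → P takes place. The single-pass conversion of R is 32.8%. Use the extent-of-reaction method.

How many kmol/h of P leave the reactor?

108 kmol/h

R reacted = 0.328 × 657 = 215.5 kmol/h; ν_R = −2, so ξ = 215.5/2 = 107.7 kmol/h.
Outlet amounts (n = n₀ + ν ξ):
  Q: 1030 − 1(107.7) = 922.3
  R: 657 − 2(107.7) = 441.5
  P: 0 + 1(107.7) = 107.7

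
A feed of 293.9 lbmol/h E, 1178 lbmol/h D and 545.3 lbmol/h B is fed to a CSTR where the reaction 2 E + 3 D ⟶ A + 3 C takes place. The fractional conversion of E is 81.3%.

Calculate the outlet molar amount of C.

E reacted = 0.813 × 293.9 = 238.9 lbmol/h; ν_E = −2, so ξ = 238.9/2 = 119.5 lbmol/h.
Outlet amounts (n = n₀ + ν ξ):
  E: 293.9 − 2(119.5) = 54.96
  D: 1178 − 3(119.5) = 819.6
  A: 0 + 1(119.5) = 119.5
  C: 0 + 3(119.5) = 358.4
  B: 545.3 (inert)

358 lbmol/h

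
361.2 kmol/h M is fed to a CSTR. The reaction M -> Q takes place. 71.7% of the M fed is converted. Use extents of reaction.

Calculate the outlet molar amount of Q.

259 kmol/h

M reacted = 0.717 × 361.2 = 259 kmol/h; ν_M = −1, so ξ = 259/1 = 259 kmol/h.
Outlet amounts (n = n₀ + ν ξ):
  M: 361.2 − 1(259) = 102.2
  Q: 0 + 1(259) = 259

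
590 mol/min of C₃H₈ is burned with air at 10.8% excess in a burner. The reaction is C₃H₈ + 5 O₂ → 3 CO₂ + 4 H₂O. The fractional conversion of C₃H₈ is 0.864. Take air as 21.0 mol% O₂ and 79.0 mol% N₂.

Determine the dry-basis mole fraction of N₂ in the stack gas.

Stoichiometric O₂ = 5 × 590 = 2950 mol/min; O₂ fed = 2950 × 1.108 = 3269 mol/min.
N₂ fed = 3269 × 79/21 = 12300 mol/min.
Fuel reacted = 0.864 × 590 → ξ = 509.8 mol/min.
Outlet (n = n₀ + ν ξ):
  C₃H₈: 590 − 1(509.8) = 80.24
  O₂: 3269 − 5(509.8) = 719.8
  N₂: 12300 (inert)
  CO₂: 0 + 3(509.8) = 1529
  H₂O: 0 + 4(509.8) = 2039
Dry total = 14630 mol/min; y_N₂ (dry) = 12300 / 14630 = 0.8407.

0.841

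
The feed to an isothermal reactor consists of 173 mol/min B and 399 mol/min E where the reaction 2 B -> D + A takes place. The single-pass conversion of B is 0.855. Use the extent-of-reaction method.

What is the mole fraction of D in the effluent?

B reacted = 0.855 × 173 = 147.9 mol/min; ν_B = −2, so ξ = 147.9/2 = 73.96 mol/min.
Outlet amounts (n = n₀ + ν ξ):
  B: 173 − 2(73.96) = 25.09
  D: 0 + 1(73.96) = 73.96
  A: 0 + 1(73.96) = 73.96
  E: 399 (inert)
Total out = 572 mol/min; y_D = 73.96 / 572 = 0.1293.

0.129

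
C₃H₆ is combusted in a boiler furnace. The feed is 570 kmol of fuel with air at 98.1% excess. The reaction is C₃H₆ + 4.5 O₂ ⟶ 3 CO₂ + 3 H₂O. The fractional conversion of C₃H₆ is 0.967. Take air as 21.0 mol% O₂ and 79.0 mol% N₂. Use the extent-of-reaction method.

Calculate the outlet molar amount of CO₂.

Stoichiometric O₂ = 4.5 × 570 = 2565 kmol; O₂ fed = 2565 × 1.981 = 5081 kmol.
N₂ fed = 5081 × 79/21 = 19120 kmol.
Fuel reacted = 0.967 × 570 → ξ = 551.2 kmol.
Outlet (n = n₀ + ν ξ):
  C₃H₆: 570 − 1(551.2) = 18.81
  O₂: 5081 − 4.5(551.2) = 2601
  N₂: 19120 (inert)
  CO₂: 0 + 3(551.2) = 1654
  H₂O: 0 + 3(551.2) = 1654

1650 kmol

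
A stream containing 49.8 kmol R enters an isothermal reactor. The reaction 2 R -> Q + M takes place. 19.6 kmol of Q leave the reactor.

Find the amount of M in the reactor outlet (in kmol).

19.6 kmol

For Q: n = n₀ + 1ξ → 19.6 = 0 + 1ξ, giving ξ = 19.6 kmol.
Outlet amounts (n = n₀ + ν ξ):
  R: 49.8 − 2(19.6) = 10.6
  Q: 0 + 1(19.6) = 19.6
  M: 0 + 1(19.6) = 19.6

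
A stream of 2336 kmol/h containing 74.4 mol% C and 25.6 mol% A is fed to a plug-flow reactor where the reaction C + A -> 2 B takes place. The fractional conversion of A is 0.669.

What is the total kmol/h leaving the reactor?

2340 kmol/h

A reacted = 0.669 × 598 = 400.1 kmol/h; ν_A = −1, so ξ = 400.1/1 = 400.1 kmol/h.
Outlet amounts (n = n₀ + ν ξ):
  C: 1738 − 1(400.1) = 1338
  A: 598 − 1(400.1) = 197.9
  B: 0 + 2(400.1) = 800.1
Total out = 1338 + 197.9 + 800.1 = 2336 kmol/h.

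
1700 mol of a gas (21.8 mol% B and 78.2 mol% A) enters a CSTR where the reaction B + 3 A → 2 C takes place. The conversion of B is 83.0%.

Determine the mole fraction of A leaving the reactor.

0.375

B reacted = 0.83 × 370.6 = 307.6 mol; ν_B = −1, so ξ = 307.6/1 = 307.6 mol.
Outlet amounts (n = n₀ + ν ξ):
  B: 370.6 − 1(307.6) = 63
  A: 1329 − 3(307.6) = 406.6
  C: 0 + 2(307.6) = 615.2
Total out = 1085 mol; y_A = 406.6 / 1085 = 0.3748.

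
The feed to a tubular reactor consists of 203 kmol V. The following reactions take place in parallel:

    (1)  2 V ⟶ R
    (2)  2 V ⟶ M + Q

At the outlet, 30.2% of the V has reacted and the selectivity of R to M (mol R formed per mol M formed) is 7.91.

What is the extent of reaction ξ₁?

Conversion of V: V consumed = 0.302 × 203 = 61.31 kmol = 2ξ₁ + 2ξ₂.
Selectivity: 1ξ₁ / (1ξ₂) = 7.91 → ξ₁ = 7.91 ξ₂.
Substitute: (2·7.91 + 2) ξ₂ = 61.31 → ξ₂ = 3.44 kmol, ξ₁ = 27.21 kmol.
Outlet amounts (n = n₀ + Σ ν·ξ):
  V: 203 − 2(27.21) − 2(3.44) = 141.7
  R: 0 + 1(27.21) = 27.21
  M: 0 + 1(3.44) = 3.44
  Q: 0 + 1(3.44) = 3.44

ξ₁ = 27.2 kmol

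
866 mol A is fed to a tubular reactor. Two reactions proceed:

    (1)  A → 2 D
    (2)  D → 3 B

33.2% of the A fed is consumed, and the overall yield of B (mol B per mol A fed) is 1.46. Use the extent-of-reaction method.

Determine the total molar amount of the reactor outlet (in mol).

Conversion of A: A consumed = 1ξ₁ = 0.332 × 866 → ξ₁ = 287.5 mol.
Yield of B: 3ξ₂ / 866 = 1.46 → ξ₂ = 421.5 mol.
Outlet amounts (n = n₀ + Σ ν·ξ):
  A: 866 − 1(287.5) = 578.5
  D: 0 + 2(287.5) − 1(421.5) = 153.6
  B: 0 + 3(421.5) = 1264
Total out = 578.5 + 153.6 + 1264 = 1996 mol.

2000 mol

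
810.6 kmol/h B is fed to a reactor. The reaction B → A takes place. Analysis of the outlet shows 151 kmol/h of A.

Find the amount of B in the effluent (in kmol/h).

For A: n = n₀ + 1ξ → 151 = 0 + 1ξ, giving ξ = 151 kmol/h.
Outlet amounts (n = n₀ + ν ξ):
  B: 810.6 − 1(151) = 659.6
  A: 0 + 1(151) = 151

660 kmol/h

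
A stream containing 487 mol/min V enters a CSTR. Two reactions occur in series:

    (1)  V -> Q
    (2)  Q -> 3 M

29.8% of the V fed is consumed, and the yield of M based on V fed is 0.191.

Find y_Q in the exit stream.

0.208

Conversion of V: V consumed = 1ξ₁ = 0.298 × 487 → ξ₁ = 145.1 mol/min.
Yield of M: 3ξ₂ / 487 = 0.191 → ξ₂ = 31.01 mol/min.
Outlet amounts (n = n₀ + Σ ν·ξ):
  V: 487 − 1(145.1) = 341.9
  Q: 0 + 1(145.1) − 1(31.01) = 114.1
  M: 0 + 3(31.01) = 93.02
Total out = 549 mol/min; y_Q = 114.1 / 549 = 0.2079.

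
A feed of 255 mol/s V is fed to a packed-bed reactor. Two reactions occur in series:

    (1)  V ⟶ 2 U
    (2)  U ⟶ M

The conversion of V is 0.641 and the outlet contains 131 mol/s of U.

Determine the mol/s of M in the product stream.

196 mol/s

Conversion of V: V consumed = 1ξ₁ = 0.641 × 255 → ξ₁ = 163.5 mol/s.
U balance: n_U = 0 + 2ξ₁ − 1ξ₂ = 131 → ξ₂ = (2·163.5 − 131)/1 = 195.9 mol/s.
Outlet amounts (n = n₀ + Σ ν·ξ):
  V: 255 − 1(163.5) = 91.54
  U: 0 + 2(163.5) − 1(195.9) = 131
  M: 0 + 1(195.9) = 195.9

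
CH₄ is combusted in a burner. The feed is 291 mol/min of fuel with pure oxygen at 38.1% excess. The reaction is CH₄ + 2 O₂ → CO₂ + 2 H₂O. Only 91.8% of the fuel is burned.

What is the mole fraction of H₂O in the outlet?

0.488

Stoichiometric O₂ = 2 × 291 = 582 mol/min; O₂ fed = 582 × 1.381 = 803.7 mol/min.
Fuel reacted = 0.918 × 291 → ξ = 267.1 mol/min.
Outlet (n = n₀ + ν ξ):
  CH₄: 291 − 1(267.1) = 23.86
  O₂: 803.7 − 2(267.1) = 269.5
  CO₂: 0 + 1(267.1) = 267.1
  H₂O: 0 + 2(267.1) = 534.3
Total out = 1095 mol/min; y_H₂O = 534.3 / 1095 = 0.488.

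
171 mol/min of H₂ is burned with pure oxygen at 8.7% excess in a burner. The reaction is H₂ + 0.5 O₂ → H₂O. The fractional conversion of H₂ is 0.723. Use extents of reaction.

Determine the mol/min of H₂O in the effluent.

Stoichiometric O₂ = 0.5 × 171 = 85.5 mol/min; O₂ fed = 85.5 × 1.087 = 92.94 mol/min.
Fuel reacted = 0.723 × 171 → ξ = 123.6 mol/min.
Outlet (n = n₀ + ν ξ):
  H₂: 171 − 1(123.6) = 47.37
  O₂: 92.94 − 0.5(123.6) = 31.12
  H₂O: 0 + 1(123.6) = 123.6

124 mol/min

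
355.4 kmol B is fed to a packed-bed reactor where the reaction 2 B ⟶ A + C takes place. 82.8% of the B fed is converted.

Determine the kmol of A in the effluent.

B reacted = 0.828 × 355.4 = 294.3 kmol; ν_B = −2, so ξ = 294.3/2 = 147.1 kmol.
Outlet amounts (n = n₀ + ν ξ):
  B: 355.4 − 2(147.1) = 61.13
  A: 0 + 1(147.1) = 147.1
  C: 0 + 1(147.1) = 147.1

147 kmol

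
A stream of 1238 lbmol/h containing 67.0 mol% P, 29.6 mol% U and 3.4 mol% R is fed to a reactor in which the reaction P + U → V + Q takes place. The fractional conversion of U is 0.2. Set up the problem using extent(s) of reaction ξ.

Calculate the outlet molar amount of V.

73.3 lbmol/h

U reacted = 0.2 × 366.4 = 73.29 lbmol/h; ν_U = −1, so ξ = 73.29/1 = 73.29 lbmol/h.
Outlet amounts (n = n₀ + ν ξ):
  P: 829.5 − 1(73.29) = 756.2
  U: 366.4 − 1(73.29) = 293.2
  V: 0 + 1(73.29) = 73.29
  Q: 0 + 1(73.29) = 73.29
  R: 42.09 (inert)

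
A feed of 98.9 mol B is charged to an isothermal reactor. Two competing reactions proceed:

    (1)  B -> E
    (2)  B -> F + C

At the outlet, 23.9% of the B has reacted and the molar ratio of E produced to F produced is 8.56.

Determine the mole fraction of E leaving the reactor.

0.209

Conversion of B: B consumed = 0.239 × 98.9 = 23.64 mol = 1ξ₁ + 1ξ₂.
Selectivity: 1ξ₁ / (1ξ₂) = 8.56 → ξ₁ = 8.56 ξ₂.
Substitute: (1·8.56 + 1) ξ₂ = 23.64 → ξ₂ = 2.472 mol, ξ₁ = 21.16 mol.
Outlet amounts (n = n₀ + Σ ν·ξ):
  B: 98.9 − 1(21.16) − 1(2.472) = 75.26
  E: 0 + 1(21.16) = 21.16
  F: 0 + 1(2.472) = 2.472
  C: 0 + 1(2.472) = 2.472
Total out = 101.4 mol; y_E = 21.16 / 101.4 = 0.2088.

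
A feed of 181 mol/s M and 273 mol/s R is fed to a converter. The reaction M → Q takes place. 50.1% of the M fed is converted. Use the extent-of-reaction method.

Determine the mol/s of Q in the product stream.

90.7 mol/s

M reacted = 0.501 × 181 = 90.68 mol/s; ν_M = −1, so ξ = 90.68/1 = 90.68 mol/s.
Outlet amounts (n = n₀ + ν ξ):
  M: 181 − 1(90.68) = 90.32
  Q: 0 + 1(90.68) = 90.68
  R: 273 (inert)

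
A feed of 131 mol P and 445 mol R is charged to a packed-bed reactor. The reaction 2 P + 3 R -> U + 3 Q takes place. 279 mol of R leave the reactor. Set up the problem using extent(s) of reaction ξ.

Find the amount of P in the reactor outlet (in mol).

For R: n = n₀ − 3ξ → 279 = 445 − 3ξ, giving ξ = 55.33 mol.
Outlet amounts (n = n₀ + ν ξ):
  P: 131 − 2(55.33) = 20.33
  R: 445 − 3(55.33) = 279
  U: 0 + 1(55.33) = 55.33
  Q: 0 + 3(55.33) = 166

20.3 mol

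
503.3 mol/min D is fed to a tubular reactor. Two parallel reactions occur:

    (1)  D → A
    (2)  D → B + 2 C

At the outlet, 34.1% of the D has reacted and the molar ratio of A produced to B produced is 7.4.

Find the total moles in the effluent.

544 mol/min

Conversion of D: D consumed = 0.341 × 503.3 = 171.6 mol/min = 1ξ₁ + 1ξ₂.
Selectivity: 1ξ₁ / (1ξ₂) = 7.4 → ξ₁ = 7.4 ξ₂.
Substitute: (1·7.4 + 1) ξ₂ = 171.6 → ξ₂ = 20.43 mol/min, ξ₁ = 151.2 mol/min.
Outlet amounts (n = n₀ + Σ ν·ξ):
  D: 503.3 − 1(151.2) − 1(20.43) = 331.7
  A: 0 + 1(151.2) = 151.2
  B: 0 + 1(20.43) = 20.43
  C: 0 + 2(20.43) = 40.86
Total out = 331.7 + 151.2 + 20.43 + 40.86 = 544.2 mol/min.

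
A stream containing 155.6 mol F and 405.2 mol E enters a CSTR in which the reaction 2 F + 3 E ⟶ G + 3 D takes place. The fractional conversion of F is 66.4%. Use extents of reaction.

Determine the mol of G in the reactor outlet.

F reacted = 0.664 × 155.6 = 103.3 mol; ν_F = −2, so ξ = 103.3/2 = 51.66 mol.
Outlet amounts (n = n₀ + ν ξ):
  F: 155.6 − 2(51.66) = 52.28
  E: 405.2 − 3(51.66) = 250.2
  G: 0 + 1(51.66) = 51.66
  D: 0 + 3(51.66) = 155

51.7 mol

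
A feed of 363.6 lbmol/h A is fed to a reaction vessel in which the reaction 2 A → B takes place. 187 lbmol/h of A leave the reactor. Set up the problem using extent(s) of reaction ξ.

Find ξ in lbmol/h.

ξ = 88.3 lbmol/h

For A: n = n₀ − 2ξ → 187 = 363.6 − 2ξ, giving ξ = 88.3 lbmol/h.
Outlet amounts (n = n₀ + ν ξ):
  A: 363.6 − 2(88.3) = 187
  B: 0 + 1(88.3) = 88.3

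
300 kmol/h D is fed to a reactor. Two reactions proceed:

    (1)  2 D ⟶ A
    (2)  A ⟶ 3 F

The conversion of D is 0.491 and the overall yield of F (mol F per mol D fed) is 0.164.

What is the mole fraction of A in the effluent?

Conversion of D: D consumed = 2ξ₁ = 0.491 × 300 → ξ₁ = 73.65 kmol/h.
Yield of F: 3ξ₂ / 300 = 0.164 → ξ₂ = 16.4 kmol/h.
Outlet amounts (n = n₀ + Σ ν·ξ):
  D: 300 − 2(73.65) = 152.7
  A: 0 + 1(73.65) − 1(16.4) = 57.25
  F: 0 + 3(16.4) = 49.2
Total out = 259.1 kmol/h; y_A = 57.25 / 259.1 = 0.2209.

0.221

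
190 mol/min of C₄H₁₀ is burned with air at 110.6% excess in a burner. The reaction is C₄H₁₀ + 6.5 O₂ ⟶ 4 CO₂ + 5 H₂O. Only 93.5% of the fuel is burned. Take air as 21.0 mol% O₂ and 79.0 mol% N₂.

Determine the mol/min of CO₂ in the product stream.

Stoichiometric O₂ = 6.5 × 190 = 1235 mol/min; O₂ fed = 1235 × 2.106 = 2601 mol/min.
N₂ fed = 2601 × 79/21 = 9784 mol/min.
Fuel reacted = 0.935 × 190 → ξ = 177.7 mol/min.
Outlet (n = n₀ + ν ξ):
  C₄H₁₀: 190 − 1(177.7) = 12.35
  O₂: 2601 − 6.5(177.7) = 1446
  N₂: 9784 (inert)
  CO₂: 0 + 4(177.7) = 710.6
  H₂O: 0 + 5(177.7) = 888.2

711 mol/min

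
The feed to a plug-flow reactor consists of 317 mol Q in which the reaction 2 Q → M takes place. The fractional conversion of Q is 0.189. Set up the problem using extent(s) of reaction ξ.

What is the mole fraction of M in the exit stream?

Q reacted = 0.189 × 317 = 59.91 mol; ν_Q = −2, so ξ = 59.91/2 = 29.96 mol.
Outlet amounts (n = n₀ + ν ξ):
  Q: 317 − 2(29.96) = 257.1
  M: 0 + 1(29.96) = 29.96
Total out = 287 mol; y_M = 29.96 / 287 = 0.1044.

0.104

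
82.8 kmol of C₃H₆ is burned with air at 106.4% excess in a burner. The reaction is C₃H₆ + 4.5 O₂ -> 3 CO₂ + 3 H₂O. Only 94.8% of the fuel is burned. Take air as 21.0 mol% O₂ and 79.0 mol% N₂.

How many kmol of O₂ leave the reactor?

416 kmol

Stoichiometric O₂ = 4.5 × 82.8 = 372.6 kmol; O₂ fed = 372.6 × 2.064 = 769 kmol.
N₂ fed = 769 × 79/21 = 2893 kmol.
Fuel reacted = 0.948 × 82.8 → ξ = 78.49 kmol.
Outlet (n = n₀ + ν ξ):
  C₃H₆: 82.8 − 1(78.49) = 4.306
  O₂: 769 − 4.5(78.49) = 415.8
  N₂: 2893 (inert)
  CO₂: 0 + 3(78.49) = 235.5
  H₂O: 0 + 3(78.49) = 235.5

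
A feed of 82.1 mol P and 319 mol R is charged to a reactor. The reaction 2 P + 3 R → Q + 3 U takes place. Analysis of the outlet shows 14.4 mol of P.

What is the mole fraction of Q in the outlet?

For P: n = n₀ − 2ξ → 14.4 = 82.1 − 2ξ, giving ξ = 33.85 mol.
Outlet amounts (n = n₀ + ν ξ):
  P: 82.1 − 2(33.85) = 14.4
  R: 319 − 3(33.85) = 217.5
  Q: 0 + 1(33.85) = 33.85
  U: 0 + 3(33.85) = 101.5
Total out = 367.2 mol; y_Q = 33.85 / 367.2 = 0.09217.

0.0922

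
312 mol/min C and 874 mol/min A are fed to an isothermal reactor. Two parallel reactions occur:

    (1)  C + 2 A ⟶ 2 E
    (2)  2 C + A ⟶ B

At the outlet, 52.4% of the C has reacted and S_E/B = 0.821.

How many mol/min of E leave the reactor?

Conversion of C: C consumed = 0.524 × 312 = 163.5 mol/min = 1ξ₁ + 2ξ₂.
Selectivity: 2ξ₁ / (1ξ₂) = 0.821 → ξ₁ = 0.4105 ξ₂.
Substitute: (1·0.4105 + 2) ξ₂ = 163.5 → ξ₂ = 67.82 mol/min, ξ₁ = 27.84 mol/min.
Outlet amounts (n = n₀ + Σ ν·ξ):
  C: 312 − 1(27.84) − 2(67.82) = 148.5
  A: 874 − 2(27.84) − 1(67.82) = 750.5
  E: 0 + 2(27.84) = 55.68
  B: 0 + 1(67.82) = 67.82

55.7 mol/min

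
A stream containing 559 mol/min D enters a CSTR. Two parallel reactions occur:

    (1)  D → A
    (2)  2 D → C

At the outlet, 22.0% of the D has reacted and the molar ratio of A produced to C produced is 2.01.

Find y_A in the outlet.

Conversion of D: D consumed = 0.22 × 559 = 123 mol/min = 1ξ₁ + 2ξ₂.
Selectivity: 1ξ₁ / (1ξ₂) = 2.01 → ξ₁ = 2.01 ξ₂.
Substitute: (1·2.01 + 2) ξ₂ = 123 → ξ₂ = 30.67 mol/min, ξ₁ = 61.64 mol/min.
Outlet amounts (n = n₀ + Σ ν·ξ):
  D: 559 − 1(61.64) − 2(30.67) = 436
  A: 0 + 1(61.64) = 61.64
  C: 0 + 1(30.67) = 30.67
Total out = 528.3 mol/min; y_A = 61.64 / 528.3 = 0.1167.

0.117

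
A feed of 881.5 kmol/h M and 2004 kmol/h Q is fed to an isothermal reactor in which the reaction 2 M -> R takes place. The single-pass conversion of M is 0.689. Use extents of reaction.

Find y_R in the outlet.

0.118

M reacted = 0.689 × 881.5 = 607.4 kmol/h; ν_M = −2, so ξ = 607.4/2 = 303.7 kmol/h.
Outlet amounts (n = n₀ + ν ξ):
  M: 881.5 − 2(303.7) = 274.1
  R: 0 + 1(303.7) = 303.7
  Q: 2004 (inert)
Total out = 2582 kmol/h; y_R = 303.7 / 2582 = 0.1176.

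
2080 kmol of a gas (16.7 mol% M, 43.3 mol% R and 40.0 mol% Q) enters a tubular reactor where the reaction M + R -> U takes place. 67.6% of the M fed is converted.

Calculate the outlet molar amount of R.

666 kmol

M reacted = 0.676 × 347.4 = 234.8 kmol; ν_M = −1, so ξ = 234.8/1 = 234.8 kmol.
Outlet amounts (n = n₀ + ν ξ):
  M: 347.4 − 1(234.8) = 112.5
  R: 900.6 − 1(234.8) = 665.8
  U: 0 + 1(234.8) = 234.8
  Q: 832 (inert)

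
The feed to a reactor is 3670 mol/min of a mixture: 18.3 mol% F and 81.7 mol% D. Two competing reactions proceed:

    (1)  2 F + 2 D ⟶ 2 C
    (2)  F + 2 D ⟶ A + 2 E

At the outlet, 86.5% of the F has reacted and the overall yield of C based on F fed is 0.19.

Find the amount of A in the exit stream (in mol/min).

Yield of C: 2ξ₁ / 671.6 = 0.19 → ξ₁ = 63.8 mol/min.
Conversion of F: 2ξ₁ + 1ξ₂ = 0.865 × 671.6 = 580.9 → ξ₂ = 453.3 mol/min.
Outlet amounts (n = n₀ + Σ ν·ξ):
  F: 671.6 − 2(63.8) − 1(453.3) = 90.67
  D: 2998 − 2(63.8) − 2(453.3) = 1964
  C: 0 + 2(63.8) = 127.6
  A: 0 + 1(453.3) = 453.3
  E: 0 + 2(453.3) = 906.7

453 mol/min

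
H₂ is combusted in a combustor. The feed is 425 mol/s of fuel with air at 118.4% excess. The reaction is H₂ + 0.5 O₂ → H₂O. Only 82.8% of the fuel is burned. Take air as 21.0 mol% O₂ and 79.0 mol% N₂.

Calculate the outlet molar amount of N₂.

1750 mol/s

Stoichiometric O₂ = 0.5 × 425 = 212.5 mol/s; O₂ fed = 212.5 × 2.184 = 464.1 mol/s.
N₂ fed = 464.1 × 79/21 = 1746 mol/s.
Fuel reacted = 0.828 × 425 → ξ = 351.9 mol/s.
Outlet (n = n₀ + ν ξ):
  H₂: 425 − 1(351.9) = 73.1
  O₂: 464.1 − 0.5(351.9) = 288.2
  N₂: 1746 (inert)
  H₂O: 0 + 1(351.9) = 351.9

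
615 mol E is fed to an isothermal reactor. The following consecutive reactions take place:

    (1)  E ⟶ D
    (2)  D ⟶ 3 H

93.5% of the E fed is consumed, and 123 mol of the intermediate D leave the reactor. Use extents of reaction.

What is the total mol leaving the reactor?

Conversion of E: E consumed = 1ξ₁ = 0.935 × 615 → ξ₁ = 575 mol.
D balance: n_D = 0 + 1ξ₁ − 1ξ₂ = 123 → ξ₂ = (1·575 − 123)/1 = 452 mol.
Outlet amounts (n = n₀ + Σ ν·ξ):
  E: 615 − 1(575) = 39.98
  D: 0 + 1(575) − 1(452) = 123
  H: 0 + 3(452) = 1356
Total out = 39.98 + 123 + 1356 = 1519 mol.

1520 mol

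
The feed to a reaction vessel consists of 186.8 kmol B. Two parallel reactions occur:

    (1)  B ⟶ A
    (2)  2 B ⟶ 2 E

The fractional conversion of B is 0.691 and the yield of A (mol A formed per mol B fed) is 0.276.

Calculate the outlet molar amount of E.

77.5 kmol

Yield of A: 1ξ₁ / 186.8 = 0.276 → ξ₁ = 51.56 kmol.
Conversion of B: 1ξ₁ + 2ξ₂ = 0.691 × 186.8 = 129.1 → ξ₂ = 38.76 kmol.
Outlet amounts (n = n₀ + Σ ν·ξ):
  B: 186.8 − 1(51.56) − 2(38.76) = 57.72
  A: 0 + 1(51.56) = 51.56
  E: 0 + 2(38.76) = 77.52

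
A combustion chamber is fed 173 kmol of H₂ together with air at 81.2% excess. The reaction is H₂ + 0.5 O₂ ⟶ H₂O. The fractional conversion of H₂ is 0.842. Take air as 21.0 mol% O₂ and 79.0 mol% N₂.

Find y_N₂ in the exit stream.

0.697

Stoichiometric O₂ = 0.5 × 173 = 86.5 kmol; O₂ fed = 86.5 × 1.812 = 156.7 kmol.
N₂ fed = 156.7 × 79/21 = 589.6 kmol.
Fuel reacted = 0.842 × 173 → ξ = 145.7 kmol.
Outlet (n = n₀ + ν ξ):
  H₂: 173 − 1(145.7) = 27.33
  O₂: 156.7 − 0.5(145.7) = 83.91
  N₂: 589.6 (inert)
  H₂O: 0 + 1(145.7) = 145.7
Total out = 846.5 kmol; y_N₂ = 589.6 / 846.5 = 0.6965.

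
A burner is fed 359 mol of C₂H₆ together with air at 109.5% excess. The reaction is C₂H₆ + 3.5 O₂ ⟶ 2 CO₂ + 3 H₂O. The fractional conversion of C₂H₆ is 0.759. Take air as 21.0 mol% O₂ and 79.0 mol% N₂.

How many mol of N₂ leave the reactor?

9900 mol

Stoichiometric O₂ = 3.5 × 359 = 1256 mol; O₂ fed = 1256 × 2.095 = 2632 mol.
N₂ fed = 2632 × 79/21 = 9903 mol.
Fuel reacted = 0.759 × 359 → ξ = 272.5 mol.
Outlet (n = n₀ + ν ξ):
  C₂H₆: 359 − 1(272.5) = 86.52
  O₂: 2632 − 3.5(272.5) = 1679
  N₂: 9903 (inert)
  CO₂: 0 + 2(272.5) = 545
  H₂O: 0 + 3(272.5) = 817.4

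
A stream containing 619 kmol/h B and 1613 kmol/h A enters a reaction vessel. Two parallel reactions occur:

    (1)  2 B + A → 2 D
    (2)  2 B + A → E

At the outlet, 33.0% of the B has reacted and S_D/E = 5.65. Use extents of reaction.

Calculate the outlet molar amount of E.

Conversion of B: B consumed = 0.33 × 619 = 204.3 kmol/h = 2ξ₁ + 2ξ₂.
Selectivity: 2ξ₁ / (1ξ₂) = 5.65 → ξ₁ = 2.825 ξ₂.
Substitute: (2·2.825 + 2) ξ₂ = 204.3 → ξ₂ = 26.7 kmol/h, ξ₁ = 75.43 kmol/h.
Outlet amounts (n = n₀ + Σ ν·ξ):
  B: 619 − 2(75.43) − 2(26.7) = 414.7
  A: 1613 − 1(75.43) − 1(26.7) = 1511
  D: 0 + 2(75.43) = 150.9
  E: 0 + 1(26.7) = 26.7

26.7 kmol/h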